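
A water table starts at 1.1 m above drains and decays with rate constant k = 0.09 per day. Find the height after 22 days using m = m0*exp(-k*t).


m = m0 * exp(-k*t)
m = 1.1 * exp(-0.09 * 22)
m = 1.1 * exp(-1.9800)

0.1519 m


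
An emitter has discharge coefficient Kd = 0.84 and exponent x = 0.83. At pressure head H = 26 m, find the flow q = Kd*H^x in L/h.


q = Kd * H^x = 0.84 * 26^0.83 = 0.84 * 14.942659

12.5518 L/h


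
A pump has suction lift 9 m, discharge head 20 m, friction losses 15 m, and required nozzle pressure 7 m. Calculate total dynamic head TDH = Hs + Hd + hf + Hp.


TDH = Hs + Hd + hf + Hp = 9 + 20 + 15 + 7 = 51

51 m


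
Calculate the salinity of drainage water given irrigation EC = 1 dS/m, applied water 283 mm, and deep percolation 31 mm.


EC_dw = EC_iw * D_iw / D_dw
EC_dw = 1 * 283 / 31
EC_dw = 283 / 31

9.1290 dS/m


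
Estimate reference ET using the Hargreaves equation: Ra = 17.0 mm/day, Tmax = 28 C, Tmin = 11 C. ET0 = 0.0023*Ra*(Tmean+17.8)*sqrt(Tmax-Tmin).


Tmean = (Tmax + Tmin)/2 = (28 + 11)/2 = 19.5
ET0 = 0.0023 * 17.0 * (19.5 + 17.8) * sqrt(28 - 11)
ET0 = 0.0023 * 17.0 * 37.3 * 4.123106

6.0133 mm/day


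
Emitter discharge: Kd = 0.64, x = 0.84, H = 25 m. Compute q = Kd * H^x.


q = Kd * H^x = 0.64 * 25^0.84 = 0.64 * 14.937214

9.5598 L/h


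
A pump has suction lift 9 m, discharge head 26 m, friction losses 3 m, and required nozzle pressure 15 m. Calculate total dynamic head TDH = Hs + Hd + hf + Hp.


TDH = Hs + Hd + hf + Hp = 9 + 26 + 3 + 15 = 53

53 m


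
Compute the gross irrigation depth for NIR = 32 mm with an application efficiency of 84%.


Ea = 84% = 0.84
GID = NIR / Ea = 32 / 0.84 = 38.0952 mm

38.0952 mm


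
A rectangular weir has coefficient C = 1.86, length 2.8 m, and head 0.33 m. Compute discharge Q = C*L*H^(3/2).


Q = C * L * H^(3/2) = 1.86 * 2.8 * 0.33^1.5 = 1.86 * 2.8 * 0.189571

0.9873 m^3/s


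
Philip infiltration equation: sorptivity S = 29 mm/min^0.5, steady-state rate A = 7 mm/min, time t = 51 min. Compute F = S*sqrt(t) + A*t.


F = S*sqrt(t) + A*t
F = 29*sqrt(51) + 7*51
F = 29*7.141428 + 357

564.1014 mm


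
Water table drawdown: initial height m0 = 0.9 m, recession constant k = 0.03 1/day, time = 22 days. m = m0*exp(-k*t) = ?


m = m0 * exp(-k*t)
m = 0.9 * exp(-0.03 * 22)
m = 0.9 * exp(-0.6600)

0.4652 m


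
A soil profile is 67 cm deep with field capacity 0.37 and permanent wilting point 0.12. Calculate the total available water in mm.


AWC = (FC - PWP) * d * 10
AWC = (0.37 - 0.12) * 67 * 10
AWC = 0.2500 * 67 * 10

167.5000 mm


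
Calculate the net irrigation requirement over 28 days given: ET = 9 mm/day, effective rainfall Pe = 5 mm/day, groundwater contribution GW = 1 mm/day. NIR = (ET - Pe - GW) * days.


Daily deficit = ET - Pe - GW = 9 - 5 - 1 = 3 mm/day
NIR = 3 * 28 = 84 mm

84.0000 mm


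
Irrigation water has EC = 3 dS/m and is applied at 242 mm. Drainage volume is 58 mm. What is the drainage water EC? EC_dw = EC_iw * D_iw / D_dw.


EC_dw = EC_iw * D_iw / D_dw
EC_dw = 3 * 242 / 58
EC_dw = 726 / 58

12.5172 dS/m


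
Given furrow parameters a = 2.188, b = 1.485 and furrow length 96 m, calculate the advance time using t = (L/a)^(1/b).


t = (L/a)^(1/b)
t = (96/2.188)^(1/1.485)
t = 43.875686^(1/1.485)

12.7607 min


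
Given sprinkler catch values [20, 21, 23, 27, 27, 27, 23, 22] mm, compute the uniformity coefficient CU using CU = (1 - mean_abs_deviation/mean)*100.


mean = 23.750000 mm
MAD = 2.437500 mm
CU = (1 - 2.437500/23.750000)*100

89.7368 %


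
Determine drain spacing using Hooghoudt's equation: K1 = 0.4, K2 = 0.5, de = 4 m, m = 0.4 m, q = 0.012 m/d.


S^2 = 8*K2*de*m/q + 4*K1*m^2/q
S^2 = 8*0.5*4*0.4/0.012 + 4*0.4*0.4^2/0.012
S = sqrt(554.6667)

23.5514 m


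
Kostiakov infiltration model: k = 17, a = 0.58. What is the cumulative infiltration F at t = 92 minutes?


F = k * t^a = 17 * 92^0.58
F = 17 * 13.771998

234.1240 mm


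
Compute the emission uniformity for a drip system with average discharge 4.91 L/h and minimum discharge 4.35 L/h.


EU = (q_min/q_avg)*100 = (4.35/4.91)*100 = 88.5947%

88.5947 %


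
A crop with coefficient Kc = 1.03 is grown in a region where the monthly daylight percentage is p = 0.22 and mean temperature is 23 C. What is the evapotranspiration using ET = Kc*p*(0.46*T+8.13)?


ET = Kc * p * (0.46*T + 8.13)
ET = 1.03 * 0.22 * (0.46*23 + 8.13)
ET = 1.03 * 0.22 * 18.7100

4.2397 mm/day


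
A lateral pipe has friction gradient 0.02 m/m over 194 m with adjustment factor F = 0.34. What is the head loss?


hf = J * L * F = 0.02 * 194 * 0.34 = 1.3192 m

1.3192 m


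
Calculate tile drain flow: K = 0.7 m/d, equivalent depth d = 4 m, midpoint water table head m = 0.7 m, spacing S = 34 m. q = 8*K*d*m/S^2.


q = 8*K*d*m/S^2
q = 8*0.7*4*0.7/34^2
q = 15.6800 / 1156

0.0136 m/d


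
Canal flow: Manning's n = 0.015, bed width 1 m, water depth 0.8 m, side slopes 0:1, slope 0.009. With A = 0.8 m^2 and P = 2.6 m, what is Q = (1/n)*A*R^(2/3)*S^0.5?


R = A/P = 0.8/2.6 = 0.307692
Q = (1/0.015) * 0.8 * 0.307692^(2/3) * 0.009^0.5

2.3060 m^3/s


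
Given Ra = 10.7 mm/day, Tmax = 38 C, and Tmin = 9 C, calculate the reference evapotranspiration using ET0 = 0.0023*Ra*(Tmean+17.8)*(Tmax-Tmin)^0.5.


Tmean = (Tmax + Tmin)/2 = (38 + 9)/2 = 23.5
ET0 = 0.0023 * 10.7 * (23.5 + 17.8) * sqrt(38 - 9)
ET0 = 0.0023 * 10.7 * 41.3 * 5.385165

5.4734 mm/day


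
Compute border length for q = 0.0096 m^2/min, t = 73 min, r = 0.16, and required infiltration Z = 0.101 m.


L = q*t/((1+r)*Z)
L = 0.0096*73/((1+0.16)*0.101)
L = 0.7008/0.11716

5.9816 m


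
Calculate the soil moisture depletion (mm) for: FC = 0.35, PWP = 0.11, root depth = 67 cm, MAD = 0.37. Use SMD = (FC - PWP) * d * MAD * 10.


SMD = (FC - PWP) * d * MAD * 10
SMD = (0.35 - 0.11) * 67 * 0.37 * 10
SMD = 0.2400 * 67 * 0.37 * 10

59.4960 mm


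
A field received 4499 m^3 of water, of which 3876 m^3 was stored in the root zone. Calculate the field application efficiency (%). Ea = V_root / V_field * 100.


Ea = V_root / V_field * 100 = 3876 / 4499 * 100 = 86.1525%

86.1525 %


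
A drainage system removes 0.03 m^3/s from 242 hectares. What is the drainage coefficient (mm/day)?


DC = Q * 86400 / (A * 10000) * 1000
DC = 0.03 * 86400 / (242 * 10000) * 1000
DC = 2592000.0000 / 2420000

1.0711 mm/day


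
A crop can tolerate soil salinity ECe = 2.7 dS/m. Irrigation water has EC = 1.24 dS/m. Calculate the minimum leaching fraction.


LR = ECiw / (5*ECe - ECiw)
LR = 1.24 / (5*2.7 - 1.24)
LR = 1.24 / 12.2600

0.1011


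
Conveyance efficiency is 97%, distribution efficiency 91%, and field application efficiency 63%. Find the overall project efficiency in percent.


Ec = 0.97, Eb = 0.91, Ea = 0.63
E = 0.97 * 0.91 * 0.63 * 100 = 55.6101%

55.6101 %


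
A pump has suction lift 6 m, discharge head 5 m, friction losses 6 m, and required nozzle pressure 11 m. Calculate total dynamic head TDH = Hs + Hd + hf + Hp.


TDH = Hs + Hd + hf + Hp = 6 + 5 + 6 + 11 = 28

28 m


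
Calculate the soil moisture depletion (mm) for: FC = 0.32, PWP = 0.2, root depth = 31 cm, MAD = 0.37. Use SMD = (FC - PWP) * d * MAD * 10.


SMD = (FC - PWP) * d * MAD * 10
SMD = (0.32 - 0.2) * 31 * 0.37 * 10
SMD = 0.1200 * 31 * 0.37 * 10

13.7640 mm


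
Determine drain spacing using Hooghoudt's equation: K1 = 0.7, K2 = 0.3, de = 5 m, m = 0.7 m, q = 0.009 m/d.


S^2 = 8*K2*de*m/q + 4*K1*m^2/q
S^2 = 8*0.3*5*0.7/0.009 + 4*0.7*0.7^2/0.009
S = sqrt(1085.7778)

32.9511 m


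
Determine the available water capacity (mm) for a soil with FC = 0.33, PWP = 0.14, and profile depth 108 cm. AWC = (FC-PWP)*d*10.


AWC = (FC - PWP) * d * 10
AWC = (0.33 - 0.14) * 108 * 10
AWC = 0.1900 * 108 * 10

205.2000 mm


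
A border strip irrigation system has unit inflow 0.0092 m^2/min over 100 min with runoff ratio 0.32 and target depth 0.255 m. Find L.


L = q*t/((1+r)*Z)
L = 0.0092*100/((1+0.32)*0.255)
L = 0.92/0.3366

2.7332 m


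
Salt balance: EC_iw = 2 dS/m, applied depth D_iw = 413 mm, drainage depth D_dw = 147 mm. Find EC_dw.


EC_dw = EC_iw * D_iw / D_dw
EC_dw = 2 * 413 / 147
EC_dw = 826 / 147

5.6190 dS/m


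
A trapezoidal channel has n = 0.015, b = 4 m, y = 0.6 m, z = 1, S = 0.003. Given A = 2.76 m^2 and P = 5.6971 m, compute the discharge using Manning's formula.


R = A/P = 2.76/5.6971 = 0.484457
Q = (1/0.015) * 2.76 * 0.484457^(2/3) * 0.003^0.5

6.2165 m^3/s


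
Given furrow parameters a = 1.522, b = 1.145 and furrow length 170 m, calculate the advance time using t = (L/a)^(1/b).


t = (L/a)^(1/b)
t = (170/1.522)^(1/1.145)
t = 111.695138^(1/1.145)

61.4718 min


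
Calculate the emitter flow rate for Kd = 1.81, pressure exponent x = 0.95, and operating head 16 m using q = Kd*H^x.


q = Kd * H^x = 1.81 * 16^0.95 = 1.81 * 13.928809

25.2111 L/h


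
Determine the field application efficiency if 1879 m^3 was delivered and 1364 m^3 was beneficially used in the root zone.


Ea = V_root / V_field * 100 = 1364 / 1879 * 100 = 72.5918%

72.5918 %


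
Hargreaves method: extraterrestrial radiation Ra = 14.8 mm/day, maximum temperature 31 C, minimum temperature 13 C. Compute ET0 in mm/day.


Tmean = (Tmax + Tmin)/2 = (31 + 13)/2 = 22.0
ET0 = 0.0023 * 14.8 * (22.0 + 17.8) * sqrt(31 - 13)
ET0 = 0.0023 * 14.8 * 39.8 * 4.242641

5.7479 mm/day


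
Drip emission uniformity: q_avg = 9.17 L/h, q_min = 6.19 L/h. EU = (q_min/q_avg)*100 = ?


EU = (q_min/q_avg)*100 = (6.19/9.17)*100 = 67.5027%

67.5027 %


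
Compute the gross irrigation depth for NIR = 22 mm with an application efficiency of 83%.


Ea = 83% = 0.83
GID = NIR / Ea = 22 / 0.83 = 26.5060 mm

26.5060 mm


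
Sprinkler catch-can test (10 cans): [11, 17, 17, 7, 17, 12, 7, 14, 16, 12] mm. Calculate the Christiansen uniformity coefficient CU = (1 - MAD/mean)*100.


mean = 13.000000 mm
MAD = 3.200000 mm
CU = (1 - 3.200000/13.000000)*100

75.3846 %


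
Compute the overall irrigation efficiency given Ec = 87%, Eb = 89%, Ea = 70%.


Ec = 0.87, Eb = 0.89, Ea = 0.7
E = 0.87 * 0.89 * 0.7 * 100 = 54.2010%

54.2010 %


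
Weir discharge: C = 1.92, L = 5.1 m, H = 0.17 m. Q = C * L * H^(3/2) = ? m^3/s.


Q = C * L * H^(3/2) = 1.92 * 5.1 * 0.17^1.5 = 1.92 * 5.1 * 0.070093

0.6864 m^3/s


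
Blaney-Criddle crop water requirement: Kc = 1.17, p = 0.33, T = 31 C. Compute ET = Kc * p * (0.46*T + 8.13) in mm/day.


ET = Kc * p * (0.46*T + 8.13)
ET = 1.17 * 0.33 * (0.46*31 + 8.13)
ET = 1.17 * 0.33 * 22.3900

8.6448 mm/day


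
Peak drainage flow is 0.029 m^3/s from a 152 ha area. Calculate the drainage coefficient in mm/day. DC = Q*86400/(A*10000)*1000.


DC = Q * 86400 / (A * 10000) * 1000
DC = 0.029 * 86400 / (152 * 10000) * 1000
DC = 2505600.0000 / 1520000

1.6484 mm/day


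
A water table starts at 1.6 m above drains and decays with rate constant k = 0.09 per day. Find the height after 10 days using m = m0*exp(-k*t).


m = m0 * exp(-k*t)
m = 1.6 * exp(-0.09 * 10)
m = 1.6 * exp(-0.9000)

0.6505 m


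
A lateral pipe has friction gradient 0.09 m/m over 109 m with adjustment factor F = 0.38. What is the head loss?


hf = J * L * F = 0.09 * 109 * 0.38 = 3.7278 m

3.7278 m


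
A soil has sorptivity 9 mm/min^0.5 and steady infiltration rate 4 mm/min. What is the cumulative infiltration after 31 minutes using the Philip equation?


F = S*sqrt(t) + A*t
F = 9*sqrt(31) + 4*31
F = 9*5.567764 + 124

174.1099 mm


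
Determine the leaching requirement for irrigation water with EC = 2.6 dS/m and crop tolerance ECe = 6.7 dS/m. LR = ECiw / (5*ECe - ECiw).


LR = ECiw / (5*ECe - ECiw)
LR = 2.6 / (5*6.7 - 2.6)
LR = 2.6 / 30.9000

0.0841


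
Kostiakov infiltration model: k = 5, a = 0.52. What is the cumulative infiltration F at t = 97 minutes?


F = k * t^a = 5 * 97^0.52
F = 5 * 10.792481

53.9624 mm


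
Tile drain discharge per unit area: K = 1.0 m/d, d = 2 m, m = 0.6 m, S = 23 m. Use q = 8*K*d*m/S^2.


q = 8*K*d*m/S^2
q = 8*1.0*2*0.6/23^2
q = 9.6000 / 529

0.0181 m/d


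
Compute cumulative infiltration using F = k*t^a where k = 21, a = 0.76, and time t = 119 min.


F = k * t^a = 21 * 119^0.76
F = 21 * 37.793376

793.6609 mm


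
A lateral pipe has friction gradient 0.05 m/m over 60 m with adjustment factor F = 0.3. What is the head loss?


hf = J * L * F = 0.05 * 60 * 0.3 = 0.9000 m

0.9000 m


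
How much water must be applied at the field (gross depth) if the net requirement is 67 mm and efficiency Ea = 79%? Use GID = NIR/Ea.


Ea = 79% = 0.79
GID = NIR / Ea = 67 / 0.79 = 84.8101 mm

84.8101 mm


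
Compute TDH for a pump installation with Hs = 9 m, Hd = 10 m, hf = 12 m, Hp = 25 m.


TDH = Hs + Hd + hf + Hp = 9 + 10 + 12 + 25 = 56

56 m


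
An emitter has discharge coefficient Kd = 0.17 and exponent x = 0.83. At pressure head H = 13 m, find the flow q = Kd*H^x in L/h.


q = Kd * H^x = 0.17 * 13^0.83 = 0.17 * 8.405683

1.4290 L/h


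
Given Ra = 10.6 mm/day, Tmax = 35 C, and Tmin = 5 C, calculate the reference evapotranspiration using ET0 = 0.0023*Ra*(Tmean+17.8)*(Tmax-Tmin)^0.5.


Tmean = (Tmax + Tmin)/2 = (35 + 5)/2 = 20.0
ET0 = 0.0023 * 10.6 * (20.0 + 17.8) * sqrt(35 - 5)
ET0 = 0.0023 * 10.6 * 37.8 * 5.477226

5.0476 mm/day


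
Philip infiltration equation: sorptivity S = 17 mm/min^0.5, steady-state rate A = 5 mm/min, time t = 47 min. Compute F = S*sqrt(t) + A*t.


F = S*sqrt(t) + A*t
F = 17*sqrt(47) + 5*47
F = 17*6.855655 + 235

351.5461 mm


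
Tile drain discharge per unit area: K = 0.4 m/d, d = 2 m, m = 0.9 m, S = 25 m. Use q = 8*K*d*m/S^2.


q = 8*K*d*m/S^2
q = 8*0.4*2*0.9/25^2
q = 5.7600 / 625

0.0092 m/d


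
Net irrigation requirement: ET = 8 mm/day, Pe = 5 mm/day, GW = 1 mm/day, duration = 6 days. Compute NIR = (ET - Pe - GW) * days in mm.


Daily deficit = ET - Pe - GW = 8 - 5 - 1 = 2 mm/day
NIR = 2 * 6 = 12 mm

12.0000 mm


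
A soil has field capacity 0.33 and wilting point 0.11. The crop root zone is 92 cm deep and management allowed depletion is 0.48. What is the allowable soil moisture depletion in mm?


SMD = (FC - PWP) * d * MAD * 10
SMD = (0.33 - 0.11) * 92 * 0.48 * 10
SMD = 0.2200 * 92 * 0.48 * 10

97.1520 mm


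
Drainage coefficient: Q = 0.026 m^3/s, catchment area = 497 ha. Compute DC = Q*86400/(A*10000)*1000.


DC = Q * 86400 / (A * 10000) * 1000
DC = 0.026 * 86400 / (497 * 10000) * 1000
DC = 2246400.0000 / 4970000

0.4520 mm/day


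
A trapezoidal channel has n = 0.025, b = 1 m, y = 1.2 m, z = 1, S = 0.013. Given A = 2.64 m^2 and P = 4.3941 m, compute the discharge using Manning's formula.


R = A/P = 2.64/4.3941 = 0.600806
Q = (1/0.025) * 2.64 * 0.600806^(2/3) * 0.013^0.5

8.5728 m^3/s


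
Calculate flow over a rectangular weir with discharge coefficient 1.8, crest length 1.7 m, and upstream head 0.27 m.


Q = C * L * H^(3/2) = 1.8 * 1.7 * 0.27^1.5 = 1.8 * 1.7 * 0.140296

0.4293 m^3/s


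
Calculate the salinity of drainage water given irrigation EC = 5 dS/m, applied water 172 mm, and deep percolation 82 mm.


EC_dw = EC_iw * D_iw / D_dw
EC_dw = 5 * 172 / 82
EC_dw = 860 / 82

10.4878 dS/m


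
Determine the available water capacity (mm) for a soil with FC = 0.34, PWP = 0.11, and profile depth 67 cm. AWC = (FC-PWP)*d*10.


AWC = (FC - PWP) * d * 10
AWC = (0.34 - 0.11) * 67 * 10
AWC = 0.2300 * 67 * 10

154.1000 mm


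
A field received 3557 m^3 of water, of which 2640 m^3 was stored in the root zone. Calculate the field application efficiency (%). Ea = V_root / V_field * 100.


Ea = V_root / V_field * 100 = 2640 / 3557 * 100 = 74.2198%

74.2198 %


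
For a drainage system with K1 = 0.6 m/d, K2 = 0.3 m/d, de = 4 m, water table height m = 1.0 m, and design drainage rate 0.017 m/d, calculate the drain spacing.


S^2 = 8*K2*de*m/q + 4*K1*m^2/q
S^2 = 8*0.3*4*1.0/0.017 + 4*0.6*1.0^2/0.017
S = sqrt(705.8824)

26.5684 m


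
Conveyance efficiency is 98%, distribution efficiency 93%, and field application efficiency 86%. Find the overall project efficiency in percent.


Ec = 0.98, Eb = 0.93, Ea = 0.86
E = 0.98 * 0.93 * 0.86 * 100 = 78.3804%

78.3804 %


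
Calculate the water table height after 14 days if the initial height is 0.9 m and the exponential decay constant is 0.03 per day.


m = m0 * exp(-k*t)
m = 0.9 * exp(-0.03 * 14)
m = 0.9 * exp(-0.4200)

0.5913 m


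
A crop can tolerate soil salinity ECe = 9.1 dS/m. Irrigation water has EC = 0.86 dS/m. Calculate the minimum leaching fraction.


LR = ECiw / (5*ECe - ECiw)
LR = 0.86 / (5*9.1 - 0.86)
LR = 0.86 / 44.6400

0.0193


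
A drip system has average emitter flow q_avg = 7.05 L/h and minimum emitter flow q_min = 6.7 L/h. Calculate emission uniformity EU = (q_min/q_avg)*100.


EU = (q_min/q_avg)*100 = (6.7/7.05)*100 = 95.0355%

95.0355 %


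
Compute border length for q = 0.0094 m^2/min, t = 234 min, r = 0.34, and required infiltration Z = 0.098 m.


L = q*t/((1+r)*Z)
L = 0.0094*234/((1+0.34)*0.098)
L = 2.1996/0.13132

16.7499 m


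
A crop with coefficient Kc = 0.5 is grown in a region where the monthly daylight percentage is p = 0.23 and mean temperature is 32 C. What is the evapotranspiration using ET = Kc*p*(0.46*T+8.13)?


ET = Kc * p * (0.46*T + 8.13)
ET = 0.5 * 0.23 * (0.46*32 + 8.13)
ET = 0.5 * 0.23 * 22.8500

2.6278 mm/day


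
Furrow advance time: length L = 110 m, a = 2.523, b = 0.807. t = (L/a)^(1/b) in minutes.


t = (L/a)^(1/b)
t = (110/2.523)^(1/0.807)
t = 43.598890^(1/0.807)

107.5395 min


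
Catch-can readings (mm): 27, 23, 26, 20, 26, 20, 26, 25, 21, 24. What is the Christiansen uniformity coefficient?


mean = 23.800000 mm
MAD = 2.240000 mm
CU = (1 - 2.240000/23.800000)*100

90.5882 %


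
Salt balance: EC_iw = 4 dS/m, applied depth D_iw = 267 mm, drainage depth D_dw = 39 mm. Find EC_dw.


EC_dw = EC_iw * D_iw / D_dw
EC_dw = 4 * 267 / 39
EC_dw = 1068 / 39

27.3846 dS/m


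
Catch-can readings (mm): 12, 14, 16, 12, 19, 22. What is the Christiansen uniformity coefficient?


mean = 15.833333 mm
MAD = 3.166667 mm
CU = (1 - 3.166667/15.833333)*100

80.0000 %


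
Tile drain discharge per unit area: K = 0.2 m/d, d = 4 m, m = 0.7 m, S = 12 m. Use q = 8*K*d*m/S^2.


q = 8*K*d*m/S^2
q = 8*0.2*4*0.7/12^2
q = 4.4800 / 144

0.0311 m/d


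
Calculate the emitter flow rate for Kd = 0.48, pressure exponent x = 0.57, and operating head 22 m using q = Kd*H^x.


q = Kd * H^x = 0.48 * 22^0.57 = 0.48 * 5.823458

2.7953 L/h


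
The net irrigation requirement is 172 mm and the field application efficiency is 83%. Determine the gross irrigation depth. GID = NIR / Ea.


Ea = 83% = 0.83
GID = NIR / Ea = 172 / 0.83 = 207.2289 mm

207.2289 mm


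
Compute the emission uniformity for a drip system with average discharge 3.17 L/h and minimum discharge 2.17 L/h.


EU = (q_min/q_avg)*100 = (2.17/3.17)*100 = 68.4543%

68.4543 %


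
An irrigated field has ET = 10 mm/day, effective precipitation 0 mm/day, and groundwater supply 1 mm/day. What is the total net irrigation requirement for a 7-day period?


Daily deficit = ET - Pe - GW = 10 - 0 - 1 = 9 mm/day
NIR = 9 * 7 = 63 mm

63.0000 mm


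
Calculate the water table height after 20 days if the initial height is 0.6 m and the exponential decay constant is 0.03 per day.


m = m0 * exp(-k*t)
m = 0.6 * exp(-0.03 * 20)
m = 0.6 * exp(-0.6000)

0.3293 m


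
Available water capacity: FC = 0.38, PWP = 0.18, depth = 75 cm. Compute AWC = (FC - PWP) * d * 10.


AWC = (FC - PWP) * d * 10
AWC = (0.38 - 0.18) * 75 * 10
AWC = 0.2000 * 75 * 10

150.0000 mm


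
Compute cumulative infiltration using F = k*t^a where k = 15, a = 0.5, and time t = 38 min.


F = k * t^a = 15 * 38^0.5
F = 15 * 6.164414

92.4662 mm


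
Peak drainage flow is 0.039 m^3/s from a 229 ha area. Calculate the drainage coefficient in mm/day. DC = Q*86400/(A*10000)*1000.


DC = Q * 86400 / (A * 10000) * 1000
DC = 0.039 * 86400 / (229 * 10000) * 1000
DC = 3369600.0000 / 2290000

1.4714 mm/day


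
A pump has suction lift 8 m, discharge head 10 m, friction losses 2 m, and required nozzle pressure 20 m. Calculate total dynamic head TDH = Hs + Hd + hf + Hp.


TDH = Hs + Hd + hf + Hp = 8 + 10 + 2 + 20 = 40

40 m


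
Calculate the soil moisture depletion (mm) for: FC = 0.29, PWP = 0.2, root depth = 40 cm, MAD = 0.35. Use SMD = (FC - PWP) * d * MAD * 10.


SMD = (FC - PWP) * d * MAD * 10
SMD = (0.29 - 0.2) * 40 * 0.35 * 10
SMD = 0.0900 * 40 * 0.35 * 10

12.6000 mm


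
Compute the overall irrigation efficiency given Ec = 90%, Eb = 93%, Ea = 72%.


Ec = 0.9, Eb = 0.93, Ea = 0.72
E = 0.9 * 0.93 * 0.72 * 100 = 60.2640%

60.2640 %


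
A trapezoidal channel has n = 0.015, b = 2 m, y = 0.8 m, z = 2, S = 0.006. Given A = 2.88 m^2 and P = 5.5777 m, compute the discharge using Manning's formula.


R = A/P = 2.88/5.5777 = 0.516342
Q = (1/0.015) * 2.88 * 0.516342^(2/3) * 0.006^0.5

9.5720 m^3/s


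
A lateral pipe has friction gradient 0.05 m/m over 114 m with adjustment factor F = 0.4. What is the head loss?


hf = J * L * F = 0.05 * 114 * 0.4 = 2.2800 m

2.2800 m


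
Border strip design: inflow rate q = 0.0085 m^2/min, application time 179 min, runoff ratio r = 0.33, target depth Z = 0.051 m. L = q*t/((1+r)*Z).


L = q*t/((1+r)*Z)
L = 0.0085*179/((1+0.33)*0.051)
L = 1.5215/0.06783

22.4311 m


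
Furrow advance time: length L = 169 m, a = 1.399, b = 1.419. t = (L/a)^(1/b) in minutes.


t = (L/a)^(1/b)
t = (169/1.399)^(1/1.419)
t = 120.800572^(1/1.419)

29.3278 min


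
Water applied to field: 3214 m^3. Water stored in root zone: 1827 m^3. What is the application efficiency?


Ea = V_root / V_field * 100 = 1827 / 3214 * 100 = 56.8451%

56.8451 %


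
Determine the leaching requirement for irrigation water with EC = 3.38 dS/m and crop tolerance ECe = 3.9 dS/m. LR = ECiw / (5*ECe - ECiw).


LR = ECiw / (5*ECe - ECiw)
LR = 3.38 / (5*3.9 - 3.38)
LR = 3.38 / 16.1200

0.2097


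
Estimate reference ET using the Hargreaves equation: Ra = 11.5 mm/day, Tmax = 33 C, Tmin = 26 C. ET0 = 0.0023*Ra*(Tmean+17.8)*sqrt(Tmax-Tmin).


Tmean = (Tmax + Tmin)/2 = (33 + 26)/2 = 29.5
ET0 = 0.0023 * 11.5 * (29.5 + 17.8) * sqrt(33 - 26)
ET0 = 0.0023 * 11.5 * 47.3 * 2.645751

3.3101 mm/day


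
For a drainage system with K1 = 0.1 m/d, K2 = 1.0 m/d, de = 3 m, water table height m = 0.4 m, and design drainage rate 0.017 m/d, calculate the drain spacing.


S^2 = 8*K2*de*m/q + 4*K1*m^2/q
S^2 = 8*1.0*3*0.4/0.017 + 4*0.1*0.4^2/0.017
S = sqrt(568.4706)

23.8426 m


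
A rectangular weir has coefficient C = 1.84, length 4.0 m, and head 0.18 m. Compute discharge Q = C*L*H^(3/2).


Q = C * L * H^(3/2) = 1.84 * 4.0 * 0.18^1.5 = 1.84 * 4.0 * 0.076368

0.5621 m^3/s


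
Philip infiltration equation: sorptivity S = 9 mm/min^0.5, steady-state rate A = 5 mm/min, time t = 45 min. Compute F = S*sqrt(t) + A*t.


F = S*sqrt(t) + A*t
F = 9*sqrt(45) + 5*45
F = 9*6.708204 + 225

285.3738 mm


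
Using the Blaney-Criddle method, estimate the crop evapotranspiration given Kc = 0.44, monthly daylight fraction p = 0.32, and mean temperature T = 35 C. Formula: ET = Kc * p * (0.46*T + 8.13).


ET = Kc * p * (0.46*T + 8.13)
ET = 0.44 * 0.32 * (0.46*35 + 8.13)
ET = 0.44 * 0.32 * 24.2300

3.4116 mm/day


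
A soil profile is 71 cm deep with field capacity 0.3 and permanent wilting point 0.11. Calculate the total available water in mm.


AWC = (FC - PWP) * d * 10
AWC = (0.3 - 0.11) * 71 * 10
AWC = 0.1900 * 71 * 10

134.9000 mm


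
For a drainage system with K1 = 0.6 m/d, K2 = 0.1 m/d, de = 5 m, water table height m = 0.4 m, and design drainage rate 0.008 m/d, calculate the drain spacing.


S^2 = 8*K2*de*m/q + 4*K1*m^2/q
S^2 = 8*0.1*5*0.4/0.008 + 4*0.6*0.4^2/0.008
S = sqrt(248.0000)

15.7480 m


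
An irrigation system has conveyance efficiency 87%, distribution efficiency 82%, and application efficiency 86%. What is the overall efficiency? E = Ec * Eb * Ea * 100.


Ec = 0.87, Eb = 0.82, Ea = 0.86
E = 0.87 * 0.82 * 0.86 * 100 = 61.3524%

61.3524 %


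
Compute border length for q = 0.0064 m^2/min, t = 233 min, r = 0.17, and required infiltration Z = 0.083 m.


L = q*t/((1+r)*Z)
L = 0.0064*233/((1+0.17)*0.083)
L = 1.4912/0.09711

15.3558 m


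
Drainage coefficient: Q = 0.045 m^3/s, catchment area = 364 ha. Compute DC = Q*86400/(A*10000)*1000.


DC = Q * 86400 / (A * 10000) * 1000
DC = 0.045 * 86400 / (364 * 10000) * 1000
DC = 3888000.0000 / 3640000

1.0681 mm/day


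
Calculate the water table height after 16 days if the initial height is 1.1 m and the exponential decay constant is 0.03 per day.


m = m0 * exp(-k*t)
m = 1.1 * exp(-0.03 * 16)
m = 1.1 * exp(-0.4800)

0.6807 m


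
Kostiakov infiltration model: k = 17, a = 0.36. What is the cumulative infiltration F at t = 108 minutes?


F = k * t^a = 17 * 108^0.36
F = 17 * 5.395511

91.7237 mm


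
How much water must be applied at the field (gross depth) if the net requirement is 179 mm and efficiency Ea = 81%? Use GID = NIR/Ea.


Ea = 81% = 0.81
GID = NIR / Ea = 179 / 0.81 = 220.9877 mm

220.9877 mm


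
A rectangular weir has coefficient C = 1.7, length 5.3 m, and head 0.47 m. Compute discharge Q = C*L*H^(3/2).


Q = C * L * H^(3/2) = 1.7 * 5.3 * 0.47^1.5 = 1.7 * 5.3 * 0.322216

2.9032 m^3/s


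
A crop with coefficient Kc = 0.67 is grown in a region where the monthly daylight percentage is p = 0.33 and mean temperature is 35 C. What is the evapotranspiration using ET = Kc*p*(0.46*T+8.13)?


ET = Kc * p * (0.46*T + 8.13)
ET = 0.67 * 0.33 * (0.46*35 + 8.13)
ET = 0.67 * 0.33 * 24.2300

5.3573 mm/day


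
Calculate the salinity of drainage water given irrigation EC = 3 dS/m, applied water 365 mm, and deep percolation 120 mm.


EC_dw = EC_iw * D_iw / D_dw
EC_dw = 3 * 365 / 120
EC_dw = 1095 / 120

9.1250 dS/m


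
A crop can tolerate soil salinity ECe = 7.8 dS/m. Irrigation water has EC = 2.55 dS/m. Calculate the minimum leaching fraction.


LR = ECiw / (5*ECe - ECiw)
LR = 2.55 / (5*7.8 - 2.55)
LR = 2.55 / 36.4500

0.0700


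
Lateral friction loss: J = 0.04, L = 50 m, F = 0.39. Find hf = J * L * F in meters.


hf = J * L * F = 0.04 * 50 * 0.39 = 0.7800 m

0.7800 m


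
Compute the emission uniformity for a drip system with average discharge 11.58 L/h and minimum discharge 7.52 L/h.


EU = (q_min/q_avg)*100 = (7.52/11.58)*100 = 64.9396%

64.9396 %


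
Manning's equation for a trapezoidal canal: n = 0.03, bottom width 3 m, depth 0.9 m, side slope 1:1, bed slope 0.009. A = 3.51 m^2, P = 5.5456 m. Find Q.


R = A/P = 3.51/5.5456 = 0.632934
Q = (1/0.03) * 3.51 * 0.632934^(2/3) * 0.009^0.5

8.1824 m^3/s


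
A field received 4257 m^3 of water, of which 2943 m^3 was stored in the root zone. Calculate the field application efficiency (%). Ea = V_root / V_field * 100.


Ea = V_root / V_field * 100 = 2943 / 4257 * 100 = 69.1332%

69.1332 %


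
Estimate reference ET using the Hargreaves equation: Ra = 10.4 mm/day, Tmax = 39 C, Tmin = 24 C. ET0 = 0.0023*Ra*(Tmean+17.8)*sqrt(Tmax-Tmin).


Tmean = (Tmax + Tmin)/2 = (39 + 24)/2 = 31.5
ET0 = 0.0023 * 10.4 * (31.5 + 17.8) * sqrt(39 - 24)
ET0 = 0.0023 * 10.4 * 49.3 * 3.872983

4.5672 mm/day


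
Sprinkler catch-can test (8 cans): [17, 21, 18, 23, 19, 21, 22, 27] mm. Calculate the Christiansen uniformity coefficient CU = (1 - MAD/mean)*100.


mean = 21.000000 mm
MAD = 2.250000 mm
CU = (1 - 2.250000/21.000000)*100

89.2857 %


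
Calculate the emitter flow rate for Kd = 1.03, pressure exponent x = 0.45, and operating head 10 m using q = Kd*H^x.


q = Kd * H^x = 1.03 * 10^0.45 = 1.03 * 2.818383

2.9029 L/h


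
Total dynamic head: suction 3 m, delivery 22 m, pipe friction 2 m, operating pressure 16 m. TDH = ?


TDH = Hs + Hd + hf + Hp = 3 + 22 + 2 + 16 = 43

43 m


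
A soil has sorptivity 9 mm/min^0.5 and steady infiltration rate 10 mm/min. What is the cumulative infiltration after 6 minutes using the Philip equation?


F = S*sqrt(t) + A*t
F = 9*sqrt(6) + 10*6
F = 9*2.449490 + 60

82.0454 mm


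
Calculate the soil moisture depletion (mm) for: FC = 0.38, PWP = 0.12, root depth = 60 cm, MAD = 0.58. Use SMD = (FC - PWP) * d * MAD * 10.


SMD = (FC - PWP) * d * MAD * 10
SMD = (0.38 - 0.12) * 60 * 0.58 * 10
SMD = 0.2600 * 60 * 0.58 * 10

90.4800 mm


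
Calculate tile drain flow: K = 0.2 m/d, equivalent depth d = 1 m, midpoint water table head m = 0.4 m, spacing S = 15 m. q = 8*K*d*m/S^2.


q = 8*K*d*m/S^2
q = 8*0.2*1*0.4/15^2
q = 0.6400 / 225

0.0028 m/d


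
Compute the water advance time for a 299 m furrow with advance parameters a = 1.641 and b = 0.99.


t = (L/a)^(1/b)
t = (299/1.641)^(1/0.99)
t = 182.205972^(1/0.99)

192.0422 min


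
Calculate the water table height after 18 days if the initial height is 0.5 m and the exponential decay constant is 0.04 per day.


m = m0 * exp(-k*t)
m = 0.5 * exp(-0.04 * 18)
m = 0.5 * exp(-0.7200)

0.2434 m


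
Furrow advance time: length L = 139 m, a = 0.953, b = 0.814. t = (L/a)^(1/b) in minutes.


t = (L/a)^(1/b)
t = (139/0.953)^(1/0.814)
t = 145.855194^(1/0.814)

455.3871 min


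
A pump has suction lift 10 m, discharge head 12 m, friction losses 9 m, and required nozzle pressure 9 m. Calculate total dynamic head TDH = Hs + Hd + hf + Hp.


TDH = Hs + Hd + hf + Hp = 10 + 12 + 9 + 9 = 40

40 m


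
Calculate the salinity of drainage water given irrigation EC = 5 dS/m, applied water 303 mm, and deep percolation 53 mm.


EC_dw = EC_iw * D_iw / D_dw
EC_dw = 5 * 303 / 53
EC_dw = 1515 / 53

28.5849 dS/m


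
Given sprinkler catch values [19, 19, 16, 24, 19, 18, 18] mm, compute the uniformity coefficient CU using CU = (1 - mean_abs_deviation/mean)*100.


mean = 19.000000 mm
MAD = 1.428571 mm
CU = (1 - 1.428571/19.000000)*100

92.4812 %


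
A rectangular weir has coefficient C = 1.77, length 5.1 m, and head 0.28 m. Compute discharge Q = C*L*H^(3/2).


Q = C * L * H^(3/2) = 1.77 * 5.1 * 0.28^1.5 = 1.77 * 5.1 * 0.148162

1.3375 m^3/s


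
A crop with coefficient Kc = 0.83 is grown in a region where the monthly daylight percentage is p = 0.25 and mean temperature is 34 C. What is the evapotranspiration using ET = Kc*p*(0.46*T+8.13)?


ET = Kc * p * (0.46*T + 8.13)
ET = 0.83 * 0.25 * (0.46*34 + 8.13)
ET = 0.83 * 0.25 * 23.7700

4.9323 mm/day


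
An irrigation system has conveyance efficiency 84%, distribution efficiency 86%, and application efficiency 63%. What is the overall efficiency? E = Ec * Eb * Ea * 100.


Ec = 0.84, Eb = 0.86, Ea = 0.63
E = 0.84 * 0.86 * 0.63 * 100 = 45.5112%

45.5112 %


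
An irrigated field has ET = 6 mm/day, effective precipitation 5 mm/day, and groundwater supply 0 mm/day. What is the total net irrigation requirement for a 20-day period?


Daily deficit = ET - Pe - GW = 6 - 5 - 0 = 1 mm/day
NIR = 1 * 20 = 20 mm

20.0000 mm


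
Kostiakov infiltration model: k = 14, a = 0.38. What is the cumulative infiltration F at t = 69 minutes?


F = k * t^a = 14 * 69^0.38
F = 14 * 4.997613

69.9666 mm


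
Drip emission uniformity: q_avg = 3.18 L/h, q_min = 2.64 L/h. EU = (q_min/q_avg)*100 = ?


EU = (q_min/q_avg)*100 = (2.64/3.18)*100 = 83.0189%

83.0189 %


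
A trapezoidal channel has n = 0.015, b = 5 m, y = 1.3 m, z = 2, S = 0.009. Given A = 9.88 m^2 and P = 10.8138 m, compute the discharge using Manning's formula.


R = A/P = 9.88/10.8138 = 0.913647
Q = (1/0.015) * 9.88 * 0.913647^(2/3) * 0.009^0.5

58.8355 m^3/s


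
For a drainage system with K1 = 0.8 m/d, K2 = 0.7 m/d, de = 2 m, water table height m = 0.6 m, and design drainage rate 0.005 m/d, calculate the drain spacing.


S^2 = 8*K2*de*m/q + 4*K1*m^2/q
S^2 = 8*0.7*2*0.6/0.005 + 4*0.8*0.6^2/0.005
S = sqrt(1574.4000)

39.6787 m


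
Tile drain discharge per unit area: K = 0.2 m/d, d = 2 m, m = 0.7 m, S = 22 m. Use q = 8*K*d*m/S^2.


q = 8*K*d*m/S^2
q = 8*0.2*2*0.7/22^2
q = 2.2400 / 484

0.0046 m/d


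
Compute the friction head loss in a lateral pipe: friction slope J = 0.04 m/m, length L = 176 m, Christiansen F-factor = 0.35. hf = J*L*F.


hf = J * L * F = 0.04 * 176 * 0.35 = 2.4640 m

2.4640 m


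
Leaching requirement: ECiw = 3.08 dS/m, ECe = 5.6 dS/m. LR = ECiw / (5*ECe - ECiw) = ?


LR = ECiw / (5*ECe - ECiw)
LR = 3.08 / (5*5.6 - 3.08)
LR = 3.08 / 24.9200

0.1236


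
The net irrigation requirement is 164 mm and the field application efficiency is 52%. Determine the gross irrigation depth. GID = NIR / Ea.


Ea = 52% = 0.52
GID = NIR / Ea = 164 / 0.52 = 315.3846 mm

315.3846 mm


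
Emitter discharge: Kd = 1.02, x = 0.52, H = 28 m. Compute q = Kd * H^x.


q = Kd * H^x = 1.02 * 28^0.52 = 1.02 * 5.656166

5.7693 L/h


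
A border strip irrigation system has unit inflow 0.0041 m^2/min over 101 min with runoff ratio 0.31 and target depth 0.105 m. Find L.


L = q*t/((1+r)*Z)
L = 0.0041*101/((1+0.31)*0.105)
L = 0.4141/0.13755

3.0105 m


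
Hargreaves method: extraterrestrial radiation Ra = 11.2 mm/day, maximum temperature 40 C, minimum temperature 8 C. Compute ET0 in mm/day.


Tmean = (Tmax + Tmin)/2 = (40 + 8)/2 = 24.0
ET0 = 0.0023 * 11.2 * (24.0 + 17.8) * sqrt(40 - 8)
ET0 = 0.0023 * 11.2 * 41.8 * 5.656854

6.0911 mm/day


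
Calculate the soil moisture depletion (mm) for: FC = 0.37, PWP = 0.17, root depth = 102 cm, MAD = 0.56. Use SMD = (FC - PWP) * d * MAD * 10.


SMD = (FC - PWP) * d * MAD * 10
SMD = (0.37 - 0.17) * 102 * 0.56 * 10
SMD = 0.2000 * 102 * 0.56 * 10

114.2400 mm


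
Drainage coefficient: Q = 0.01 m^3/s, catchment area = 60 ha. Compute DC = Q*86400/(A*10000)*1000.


DC = Q * 86400 / (A * 10000) * 1000
DC = 0.01 * 86400 / (60 * 10000) * 1000
DC = 864000.0000 / 600000

1.4400 mm/day


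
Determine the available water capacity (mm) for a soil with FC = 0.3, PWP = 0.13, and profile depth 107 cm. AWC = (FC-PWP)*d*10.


AWC = (FC - PWP) * d * 10
AWC = (0.3 - 0.13) * 107 * 10
AWC = 0.1700 * 107 * 10

181.9000 mm


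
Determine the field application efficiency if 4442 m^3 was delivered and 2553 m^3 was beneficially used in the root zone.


Ea = V_root / V_field * 100 = 2553 / 4442 * 100 = 57.4741%

57.4741 %


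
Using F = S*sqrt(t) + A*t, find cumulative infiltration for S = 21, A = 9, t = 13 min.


F = S*sqrt(t) + A*t
F = 21*sqrt(13) + 9*13
F = 21*3.605551 + 117

192.7166 mm


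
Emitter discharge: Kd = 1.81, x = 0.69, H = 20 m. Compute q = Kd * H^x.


q = Kd * H^x = 1.81 * 20^0.69 = 1.81 * 7.901521

14.3018 L/h


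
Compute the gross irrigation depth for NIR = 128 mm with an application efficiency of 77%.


Ea = 77% = 0.77
GID = NIR / Ea = 128 / 0.77 = 166.2338 mm

166.2338 mm


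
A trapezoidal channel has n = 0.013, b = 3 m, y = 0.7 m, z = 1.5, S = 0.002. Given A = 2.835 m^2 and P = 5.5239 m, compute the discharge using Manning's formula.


R = A/P = 2.835/5.5239 = 0.513224
Q = (1/0.013) * 2.835 * 0.513224^(2/3) * 0.002^0.5

6.2517 m^3/s


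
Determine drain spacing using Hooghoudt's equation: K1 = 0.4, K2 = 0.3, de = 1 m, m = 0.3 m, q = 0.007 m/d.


S^2 = 8*K2*de*m/q + 4*K1*m^2/q
S^2 = 8*0.3*1*0.3/0.007 + 4*0.4*0.3^2/0.007
S = sqrt(123.4286)

11.1098 m


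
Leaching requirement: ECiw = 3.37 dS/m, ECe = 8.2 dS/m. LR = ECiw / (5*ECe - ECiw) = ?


LR = ECiw / (5*ECe - ECiw)
LR = 3.37 / (5*8.2 - 3.37)
LR = 3.37 / 37.6300

0.0896


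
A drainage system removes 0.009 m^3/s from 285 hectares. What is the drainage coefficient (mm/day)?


DC = Q * 86400 / (A * 10000) * 1000
DC = 0.009 * 86400 / (285 * 10000) * 1000
DC = 777600.0000 / 2850000

0.2728 mm/day


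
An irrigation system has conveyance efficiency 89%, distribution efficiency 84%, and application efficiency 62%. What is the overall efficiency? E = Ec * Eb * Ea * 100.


Ec = 0.89, Eb = 0.84, Ea = 0.62
E = 0.89 * 0.84 * 0.62 * 100 = 46.3512%

46.3512 %


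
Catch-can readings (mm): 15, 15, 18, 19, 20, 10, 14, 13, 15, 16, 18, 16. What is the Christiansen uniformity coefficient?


mean = 15.750000 mm
MAD = 2.083333 mm
CU = (1 - 2.083333/15.750000)*100

86.7725 %


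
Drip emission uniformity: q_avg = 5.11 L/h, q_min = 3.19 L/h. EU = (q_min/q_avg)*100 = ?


EU = (q_min/q_avg)*100 = (3.19/5.11)*100 = 62.4266%

62.4266 %


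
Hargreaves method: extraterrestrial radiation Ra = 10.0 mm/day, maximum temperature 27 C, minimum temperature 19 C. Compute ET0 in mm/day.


Tmean = (Tmax + Tmin)/2 = (27 + 19)/2 = 23.0
ET0 = 0.0023 * 10.0 * (23.0 + 17.8) * sqrt(27 - 19)
ET0 = 0.0023 * 10.0 * 40.8 * 2.828427

2.6542 mm/day


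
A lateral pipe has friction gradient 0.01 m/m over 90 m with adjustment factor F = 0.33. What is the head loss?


hf = J * L * F = 0.01 * 90 * 0.33 = 0.2970 m

0.2970 m


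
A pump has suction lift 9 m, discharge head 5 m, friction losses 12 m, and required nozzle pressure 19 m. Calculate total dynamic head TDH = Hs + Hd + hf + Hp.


TDH = Hs + Hd + hf + Hp = 9 + 5 + 12 + 19 = 45

45 m


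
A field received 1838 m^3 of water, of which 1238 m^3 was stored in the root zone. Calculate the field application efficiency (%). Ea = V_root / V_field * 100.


Ea = V_root / V_field * 100 = 1238 / 1838 * 100 = 67.3558%

67.3558 %


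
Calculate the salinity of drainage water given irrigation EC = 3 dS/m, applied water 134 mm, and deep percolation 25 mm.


EC_dw = EC_iw * D_iw / D_dw
EC_dw = 3 * 134 / 25
EC_dw = 402 / 25

16.0800 dS/m


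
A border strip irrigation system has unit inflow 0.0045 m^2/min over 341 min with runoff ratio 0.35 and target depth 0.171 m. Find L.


L = q*t/((1+r)*Z)
L = 0.0045*341/((1+0.35)*0.171)
L = 1.5345/0.23085

6.6472 m


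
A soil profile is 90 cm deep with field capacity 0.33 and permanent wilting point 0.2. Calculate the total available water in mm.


AWC = (FC - PWP) * d * 10
AWC = (0.33 - 0.2) * 90 * 10
AWC = 0.1300 * 90 * 10

117.0000 mm


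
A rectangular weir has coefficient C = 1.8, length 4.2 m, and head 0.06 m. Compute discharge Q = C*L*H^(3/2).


Q = C * L * H^(3/2) = 1.8 * 4.2 * 0.06^1.5 = 1.8 * 4.2 * 0.014697

0.1111 m^3/s


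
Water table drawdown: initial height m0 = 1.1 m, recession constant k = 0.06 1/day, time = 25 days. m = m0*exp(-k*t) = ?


m = m0 * exp(-k*t)
m = 1.1 * exp(-0.06 * 25)
m = 1.1 * exp(-1.5000)

0.2454 m


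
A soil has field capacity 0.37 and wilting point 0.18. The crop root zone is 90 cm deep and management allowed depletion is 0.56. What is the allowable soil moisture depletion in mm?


SMD = (FC - PWP) * d * MAD * 10
SMD = (0.37 - 0.18) * 90 * 0.56 * 10
SMD = 0.1900 * 90 * 0.56 * 10

95.7600 mm


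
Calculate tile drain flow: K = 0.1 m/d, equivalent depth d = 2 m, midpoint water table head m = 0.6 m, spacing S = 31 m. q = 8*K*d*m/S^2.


q = 8*K*d*m/S^2
q = 8*0.1*2*0.6/31^2
q = 0.9600 / 961

9.9896e-04 m/d


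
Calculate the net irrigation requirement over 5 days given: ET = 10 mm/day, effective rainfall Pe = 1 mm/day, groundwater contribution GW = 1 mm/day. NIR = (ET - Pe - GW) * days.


Daily deficit = ET - Pe - GW = 10 - 1 - 1 = 8 mm/day
NIR = 8 * 5 = 40 mm

40.0000 mm


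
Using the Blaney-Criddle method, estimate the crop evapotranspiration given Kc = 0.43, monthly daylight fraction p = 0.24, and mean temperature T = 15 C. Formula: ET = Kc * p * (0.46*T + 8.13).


ET = Kc * p * (0.46*T + 8.13)
ET = 0.43 * 0.24 * (0.46*15 + 8.13)
ET = 0.43 * 0.24 * 15.0300

1.5511 mm/day


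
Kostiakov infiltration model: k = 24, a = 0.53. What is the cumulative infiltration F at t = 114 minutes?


F = k * t^a = 24 * 114^0.53
F = 24 * 12.307209

295.3730 mm


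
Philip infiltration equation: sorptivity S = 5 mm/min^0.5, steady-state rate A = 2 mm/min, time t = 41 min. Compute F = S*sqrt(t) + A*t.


F = S*sqrt(t) + A*t
F = 5*sqrt(41) + 2*41
F = 5*6.403124 + 82

114.0156 mm
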